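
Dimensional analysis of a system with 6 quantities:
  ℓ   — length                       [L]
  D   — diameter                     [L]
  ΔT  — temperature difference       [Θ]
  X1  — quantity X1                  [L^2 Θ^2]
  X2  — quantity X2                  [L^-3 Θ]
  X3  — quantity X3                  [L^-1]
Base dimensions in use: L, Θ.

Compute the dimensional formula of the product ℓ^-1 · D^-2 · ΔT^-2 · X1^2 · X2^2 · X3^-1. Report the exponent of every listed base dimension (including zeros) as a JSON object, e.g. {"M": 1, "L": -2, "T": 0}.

{"L": -4, "Θ": 4}

Dimensional matrix (L×Θ by ℓ×D×ΔT×X1×X2×X3):
  L: [ 1  1  0  2 -3 -1]
  Θ: [ 0  0  1  2  1  0]
  [L]: (-1)·1+(-2)·1+(-2)·0+(2)·2+(2)·-3+(-1)·-1 = -4
  [Θ]: (-1)·0+(-2)·0+(-2)·1+(2)·2+(2)·1+(-1)·0 = 4
⇒ L^-4 Θ^4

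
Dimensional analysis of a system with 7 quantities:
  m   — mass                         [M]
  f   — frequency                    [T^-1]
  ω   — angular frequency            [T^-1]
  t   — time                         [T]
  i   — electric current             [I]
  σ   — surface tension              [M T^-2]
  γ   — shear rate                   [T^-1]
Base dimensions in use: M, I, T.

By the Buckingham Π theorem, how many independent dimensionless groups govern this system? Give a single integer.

4

Dimensional matrix (M×I×T by m×f×ω×t×i×σ×γ):
  M: [ 1  0  0  0  0  1  0]
  I: [ 0  0  0  0  1  0  0]
  T: [ 0 -1 -1  1  0 -2 -1]
RREF → pivots at {m,f,i} ⇒ r = 3
n=7, r=3 ⇒ 4 dimensionless groups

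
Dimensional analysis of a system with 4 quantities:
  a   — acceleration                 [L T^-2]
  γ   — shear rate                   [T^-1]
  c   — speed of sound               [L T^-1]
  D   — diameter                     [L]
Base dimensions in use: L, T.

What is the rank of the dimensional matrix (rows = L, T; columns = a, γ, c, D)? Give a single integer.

2

Exponent matrix [L,T] × [a,γ,c,D]:
  L: [ 1  0  1  1]
  T: [-2 -1 -1  0]
Row reduction gives pivot columns a,γ; rank = 2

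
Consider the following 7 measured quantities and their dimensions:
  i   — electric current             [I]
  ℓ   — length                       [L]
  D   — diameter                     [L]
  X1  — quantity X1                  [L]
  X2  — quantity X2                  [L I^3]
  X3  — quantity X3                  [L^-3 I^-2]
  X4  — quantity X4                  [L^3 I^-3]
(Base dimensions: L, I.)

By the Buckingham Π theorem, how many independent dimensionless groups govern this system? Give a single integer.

Write exponents as rows L,I / cols i,ℓ,D,X1,X2,X3,X4:
  L: [ 0  1  1  1  1 -3  3]
  I: [ 1  0  0  0  3 -2 -3]
RREF → pivots at {i,ℓ} ⇒ r = 2
7 vars − rank 2 = 5 Π groups

5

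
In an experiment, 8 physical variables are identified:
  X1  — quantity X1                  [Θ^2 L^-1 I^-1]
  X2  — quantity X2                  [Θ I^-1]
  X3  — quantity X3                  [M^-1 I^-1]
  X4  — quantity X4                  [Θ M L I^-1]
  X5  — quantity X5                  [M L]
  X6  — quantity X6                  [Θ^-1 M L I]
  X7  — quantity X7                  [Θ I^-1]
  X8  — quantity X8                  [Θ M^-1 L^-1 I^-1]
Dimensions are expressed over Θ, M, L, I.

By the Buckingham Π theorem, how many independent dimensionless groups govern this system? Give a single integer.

Write exponents as rows Θ,M,L,I / cols X1,X2,X3,X4,X5,X6,X7,X8:
  Θ: [ 2  1  0  1  0 -1  1  1]
  M: [ 0  0 -1  1  1  1  0 -1]
  L: [-1  0  0  1  1  1  0 -1]
  I: [-1 -1 -1 -1  0  1 -1 -1]
Row reduction gives pivot columns X1,X2,X3; rank = 3
8 vars − rank 3 = 5 Π groups

5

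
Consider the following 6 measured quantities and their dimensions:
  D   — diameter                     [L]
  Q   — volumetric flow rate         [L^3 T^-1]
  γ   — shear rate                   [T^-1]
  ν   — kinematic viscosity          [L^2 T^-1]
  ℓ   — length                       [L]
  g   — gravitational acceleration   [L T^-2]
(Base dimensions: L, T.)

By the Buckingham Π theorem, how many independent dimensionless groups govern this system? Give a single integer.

Write exponents as rows L,T / cols D,Q,γ,ν,ℓ,g:
  L: [ 1  3  0  2  1  1]
  T: [ 0 -1 -1 -1  0 -2]
RREF → pivots at {D,Q} ⇒ r = 2
6 vars − rank 2 = 4 Π groups

4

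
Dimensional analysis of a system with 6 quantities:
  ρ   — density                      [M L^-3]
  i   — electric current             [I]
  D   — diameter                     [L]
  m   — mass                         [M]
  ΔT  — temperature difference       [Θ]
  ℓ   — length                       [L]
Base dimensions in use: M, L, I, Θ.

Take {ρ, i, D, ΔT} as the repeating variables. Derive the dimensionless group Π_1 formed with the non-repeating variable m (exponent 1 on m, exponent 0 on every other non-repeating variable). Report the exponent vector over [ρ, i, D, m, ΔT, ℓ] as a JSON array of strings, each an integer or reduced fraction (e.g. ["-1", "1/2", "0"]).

["-1", "0", "-3", "1", "0", "0"]

Write exponents as rows M,L,I,Θ / cols ρ,i,D,m,ΔT,ℓ:
  M: [ 1  0  0  1  0  0]
  L: [-3  0  1  0  0  1]
  I: [ 0  1  0  0  0  0]
  Θ: [ 0  0  0  0  1  0]
RREF → pivots at {ρ,i,D,ΔT} ⇒ r = 4
Pivot set = {ρ,i,D,ΔT}, free = {m,ℓ}
RREF:
  r0: [   1    0    0    1    0    0]
  r1: [   0    1    0    0    0    0]
  r2: [   0    0    1    3    0    1]
  r3: [   0    0    0    0    1    0]
Fix exponent of m at 1, ℓ at 0; solve each RREF row for its pivot's exponent:
  r0: exp(ρ) + (1)·1 = 0 ⇒ exp(ρ) = -1
  r1: exp(i) + (0)·1 = 0 ⇒ exp(i) = 0
  r2: exp(D) + (3)·1 = 0 ⇒ exp(D) = -3
  r3: exp(ΔT) + (0)·1 = 0 ⇒ exp(ΔT) = 0
Π_1 = ρ^-1 · D^-3 · m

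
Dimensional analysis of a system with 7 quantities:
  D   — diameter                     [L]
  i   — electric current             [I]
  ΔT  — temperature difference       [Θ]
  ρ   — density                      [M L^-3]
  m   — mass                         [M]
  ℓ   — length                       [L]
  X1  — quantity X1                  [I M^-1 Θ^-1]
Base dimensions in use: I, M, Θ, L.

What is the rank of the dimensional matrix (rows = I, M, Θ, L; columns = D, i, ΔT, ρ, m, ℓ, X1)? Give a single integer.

Exponent matrix [I,M,Θ,L] × [D,i,ΔT,ρ,m,ℓ,X1]:
  I: [ 0  1  0  0  0  0  1]
  M: [ 0  0  0  1  1  0 -1]
  Θ: [ 0  0  1  0  0  0 -1]
  L: [ 1  0  0 -3  0  1  0]
Row reduction gives pivot columns D,i,ΔT,ρ; rank = 4

4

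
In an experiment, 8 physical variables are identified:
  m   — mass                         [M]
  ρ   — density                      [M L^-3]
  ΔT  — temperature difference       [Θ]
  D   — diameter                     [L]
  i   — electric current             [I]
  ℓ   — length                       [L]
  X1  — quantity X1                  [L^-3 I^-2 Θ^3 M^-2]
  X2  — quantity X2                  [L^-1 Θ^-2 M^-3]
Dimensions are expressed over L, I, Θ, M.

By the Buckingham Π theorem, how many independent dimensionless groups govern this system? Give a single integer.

4

Dimensional matrix (L×I×Θ×M by m×ρ×ΔT×D×i×ℓ×X1×X2):
  L: [ 0 -3  0  1  0  1 -3 -1]
  I: [ 0  0  0  0  1  0 -2  0]
  Θ: [ 0  0  1  0  0  0  3 -2]
  M: [ 1  1  0  0  0  0 -2 -3]
Row reduction gives pivot columns m,ρ,ΔT,i; rank = 4
8 vars − rank 4 = 4 Π groups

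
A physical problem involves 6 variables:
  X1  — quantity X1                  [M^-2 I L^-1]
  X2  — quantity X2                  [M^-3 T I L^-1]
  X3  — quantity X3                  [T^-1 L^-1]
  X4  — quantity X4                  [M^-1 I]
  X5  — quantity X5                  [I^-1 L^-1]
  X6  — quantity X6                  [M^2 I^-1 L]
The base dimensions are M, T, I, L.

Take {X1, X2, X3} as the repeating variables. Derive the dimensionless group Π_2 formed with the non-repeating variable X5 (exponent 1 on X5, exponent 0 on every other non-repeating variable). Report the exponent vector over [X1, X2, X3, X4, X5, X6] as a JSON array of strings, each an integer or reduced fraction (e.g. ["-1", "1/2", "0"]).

Dimensional matrix (M×T×I×L by X1×X2×X3×X4×X5×X6):
  M: [-2 -3  0 -1  0  2]
  T: [ 0  1 -1  0  0  0]
  I: [ 1  1  0  1 -1 -1]
  L: [-1 -1 -1  0 -1  1]
Echelon form has 3 nonzero rows (pivots: X1,X2,X3)
Pivot set = {X1,X2,X3}, free = {X4,X5,X6}
RREF:
  r0: [   1    0    0    2   -3   -1]
  r1: [   0    1    0   -1    2    0]
  r2: [   0    0    1   -1    2    0]
  r3: [   0    0    0    0    0    0]
Fix exponent of X5 at 1, X4 at 0, X6 at 0; solve each RREF row for its pivot's exponent:
  r0: exp(X1) + (-3)·1 = 0 ⇒ exp(X1) = 3
  r1: exp(X2) + (2)·1 = 0 ⇒ exp(X2) = -2
  r2: exp(X3) + (2)·1 = 0 ⇒ exp(X3) = -2
Π_2 = X1^3 · X2^-2 · X3^-2 · X5

["3", "-2", "-2", "0", "1", "0"]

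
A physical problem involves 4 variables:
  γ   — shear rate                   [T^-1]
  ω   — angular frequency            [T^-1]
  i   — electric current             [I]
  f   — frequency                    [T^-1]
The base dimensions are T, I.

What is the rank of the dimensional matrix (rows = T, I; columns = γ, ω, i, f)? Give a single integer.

2

Write exponents as rows T,I / cols γ,ω,i,f:
  T: [-1 -1  0 -1]
  I: [ 0  0  1  0]
RREF → pivots at {γ,i} ⇒ r = 2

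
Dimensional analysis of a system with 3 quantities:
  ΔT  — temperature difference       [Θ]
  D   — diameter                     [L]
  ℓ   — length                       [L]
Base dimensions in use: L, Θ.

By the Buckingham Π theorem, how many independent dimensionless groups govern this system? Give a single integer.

Exponent matrix [L,Θ] × [ΔT,D,ℓ]:
  L: [ 0  1  1]
  Θ: [ 1  0  0]
Echelon form has 2 nonzero rows (pivots: ΔT,D)
Π count = n − r = 3 − 2 = 1

1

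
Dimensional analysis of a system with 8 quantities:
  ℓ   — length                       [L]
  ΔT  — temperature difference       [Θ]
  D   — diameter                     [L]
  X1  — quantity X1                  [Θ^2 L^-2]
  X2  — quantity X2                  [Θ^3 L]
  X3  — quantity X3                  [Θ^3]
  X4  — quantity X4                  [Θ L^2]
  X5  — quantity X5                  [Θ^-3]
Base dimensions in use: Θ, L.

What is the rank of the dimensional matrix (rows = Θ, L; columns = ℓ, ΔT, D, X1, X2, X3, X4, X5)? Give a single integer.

2

Exponent matrix [Θ,L] × [ℓ,ΔT,D,X1,X2,X3,X4,X5]:
  Θ: [ 0  1  0  2  3  3  1 -3]
  L: [ 1  0  1 -2  1  0  2  0]
Row reduction gives pivot columns ℓ,ΔT; rank = 2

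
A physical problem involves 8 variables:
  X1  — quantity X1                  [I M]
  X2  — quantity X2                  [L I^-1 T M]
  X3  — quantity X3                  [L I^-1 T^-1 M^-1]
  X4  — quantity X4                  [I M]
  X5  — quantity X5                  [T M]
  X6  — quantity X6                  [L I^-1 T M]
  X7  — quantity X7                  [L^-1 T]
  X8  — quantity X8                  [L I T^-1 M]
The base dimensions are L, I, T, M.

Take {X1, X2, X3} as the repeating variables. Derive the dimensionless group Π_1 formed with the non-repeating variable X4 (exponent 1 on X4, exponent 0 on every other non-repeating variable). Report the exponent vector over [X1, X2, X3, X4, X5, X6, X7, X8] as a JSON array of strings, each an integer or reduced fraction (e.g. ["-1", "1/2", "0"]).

["-1", "0", "0", "1", "0", "0", "0", "0"]

Dimensional matrix (L×I×T×M by X1×X2×X3×X4×X5×X6×X7×X8):
  L: [ 0  1  1  0  0  1 -1  1]
  I: [ 1 -1 -1  1  0 -1  0  1]
  T: [ 0  1 -1  0  1  1  1 -1]
  M: [ 1  1 -1  1  1  1  0  1]
Echelon form has 3 nonzero rows (pivots: X1,X2,X3)
Pivot set = {X1,X2,X3}, free = {X4,X5,X6,X7,X8}
RREF:
  r0: [   1    0    0    1    0    0   -1    2]
  r1: [   0    1    0    0  1/2    1    0    0]
  r2: [   0    0    1    0 -1/2    0   -1    1]
  r3: [   0    0    0    0    0    0    0    0]
Fix exponent of X4 at 1, X5 at 0, X6 at 0, X7 at 0, X8 at 0; solve each RREF row for its pivot's exponent:
  r0: exp(X1) + (1)·1 = 0 ⇒ exp(X1) = -1
  r1: exp(X2) + (0)·1 = 0 ⇒ exp(X2) = 0
  r2: exp(X3) + (0)·1 = 0 ⇒ exp(X3) = 0
Π_1 = X1^-1 · X4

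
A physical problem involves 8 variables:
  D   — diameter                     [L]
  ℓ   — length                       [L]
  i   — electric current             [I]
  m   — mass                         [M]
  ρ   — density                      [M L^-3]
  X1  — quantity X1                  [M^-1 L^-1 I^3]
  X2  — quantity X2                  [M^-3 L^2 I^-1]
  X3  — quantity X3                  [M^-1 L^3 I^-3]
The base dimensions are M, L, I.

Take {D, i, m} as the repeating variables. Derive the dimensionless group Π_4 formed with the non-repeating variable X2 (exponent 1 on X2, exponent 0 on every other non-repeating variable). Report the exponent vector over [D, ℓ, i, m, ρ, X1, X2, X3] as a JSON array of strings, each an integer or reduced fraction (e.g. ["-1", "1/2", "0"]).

Write exponents as rows M,L,I / cols D,ℓ,i,m,ρ,X1,X2,X3:
  M: [ 0  0  0  1  1 -1 -3 -1]
  L: [ 1  1  0  0 -3 -1  2  3]
  I: [ 0  0  1  0  0  3 -1 -3]
RREF → pivots at {D,i,m} ⇒ r = 3
Pivot set = {D,i,m}, free = {ℓ,ρ,X1,X2,X3}
RREF:
  r0: [   1    1    0    0   -3   -1    2    3]
  r1: [   0    0    1    0    0    3   -1   -3]
  r2: [   0    0    0    1    1   -1   -3   -1]
Fix exponent of X2 at 1, ℓ at 0, ρ at 0, X1 at 0, X3 at 0; solve each RREF row for its pivot's exponent:
  r0: exp(D) + (2)·1 = 0 ⇒ exp(D) = -2
  r1: exp(i) + (-1)·1 = 0 ⇒ exp(i) = 1
  r2: exp(m) + (-3)·1 = 0 ⇒ exp(m) = 3
Π_4 = D^-2 · i · m^3 · X2

["-2", "0", "1", "3", "0", "0", "1", "0"]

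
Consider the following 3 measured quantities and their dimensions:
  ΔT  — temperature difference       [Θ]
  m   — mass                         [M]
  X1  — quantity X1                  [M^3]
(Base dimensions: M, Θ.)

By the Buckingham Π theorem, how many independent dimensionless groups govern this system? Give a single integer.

Dimensional matrix (M×Θ by ΔT×m×X1):
  M: [ 0  1  3]
  Θ: [ 1  0  0]
Echelon form has 2 nonzero rows (pivots: ΔT,m)
3 vars − rank 2 = 1 Π group

1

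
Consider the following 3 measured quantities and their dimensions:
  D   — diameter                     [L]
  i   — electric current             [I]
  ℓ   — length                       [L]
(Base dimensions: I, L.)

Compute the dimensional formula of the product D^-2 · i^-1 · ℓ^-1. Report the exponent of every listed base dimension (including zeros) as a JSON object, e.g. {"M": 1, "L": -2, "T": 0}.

{"I": -1, "L": -3}

Exponent matrix [I,L] × [D,i,ℓ]:
  I: [ 0  1  0]
  L: [ 1  0  1]
  [I]: (-2)·0+(-1)·1+(-1)·0 = -1
  [L]: (-2)·1+(-1)·0+(-1)·1 = -3
⇒ I^-1 L^-3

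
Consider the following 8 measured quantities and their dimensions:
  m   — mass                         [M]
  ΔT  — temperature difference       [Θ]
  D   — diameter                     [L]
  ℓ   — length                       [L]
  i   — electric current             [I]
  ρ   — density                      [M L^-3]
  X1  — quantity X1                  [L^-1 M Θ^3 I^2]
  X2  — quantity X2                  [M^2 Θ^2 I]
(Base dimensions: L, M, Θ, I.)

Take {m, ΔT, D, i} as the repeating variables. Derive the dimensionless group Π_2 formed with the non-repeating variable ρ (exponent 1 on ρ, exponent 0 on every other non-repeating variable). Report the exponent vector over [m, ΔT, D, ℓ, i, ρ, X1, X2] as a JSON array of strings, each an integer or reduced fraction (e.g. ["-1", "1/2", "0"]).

["-1", "0", "3", "0", "0", "1", "0", "0"]

Write exponents as rows L,M,Θ,I / cols m,ΔT,D,ℓ,i,ρ,X1,X2:
  L: [ 0  0  1  1  0 -3 -1  0]
  M: [ 1  0  0  0  0  1  1  2]
  Θ: [ 0  1  0  0  0  0  3  2]
  I: [ 0  0  0  0  1  0  2  1]
Echelon form has 4 nonzero rows (pivots: m,ΔT,D,i)
Pivot set = {m,ΔT,D,i}, free = {ℓ,ρ,X1,X2}
RREF:
  r0: [   1    0    0    0    0    1    1    2]
  r1: [   0    1    0    0    0    0    3    2]
  r2: [   0    0    1    1    0   -3   -1    0]
  r3: [   0    0    0    0    1    0    2    1]
Fix exponent of ρ at 1, ℓ at 0, X1 at 0, X2 at 0; solve each RREF row for its pivot's exponent:
  r0: exp(m) + (1)·1 = 0 ⇒ exp(m) = -1
  r1: exp(ΔT) + (0)·1 = 0 ⇒ exp(ΔT) = 0
  r2: exp(D) + (-3)·1 = 0 ⇒ exp(D) = 3
  r3: exp(i) + (0)·1 = 0 ⇒ exp(i) = 0
Π_2 = m^-1 · D^3 · ρ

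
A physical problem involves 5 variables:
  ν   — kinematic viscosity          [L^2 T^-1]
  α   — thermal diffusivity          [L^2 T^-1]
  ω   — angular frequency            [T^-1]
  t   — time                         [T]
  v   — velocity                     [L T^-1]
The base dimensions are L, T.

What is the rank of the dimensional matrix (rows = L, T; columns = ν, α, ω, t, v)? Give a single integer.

Dimensional matrix (L×T by ν×α×ω×t×v):
  L: [ 2  2  0  0  1]
  T: [-1 -1 -1  1 -1]
Echelon form has 2 nonzero rows (pivots: ν,ω)

2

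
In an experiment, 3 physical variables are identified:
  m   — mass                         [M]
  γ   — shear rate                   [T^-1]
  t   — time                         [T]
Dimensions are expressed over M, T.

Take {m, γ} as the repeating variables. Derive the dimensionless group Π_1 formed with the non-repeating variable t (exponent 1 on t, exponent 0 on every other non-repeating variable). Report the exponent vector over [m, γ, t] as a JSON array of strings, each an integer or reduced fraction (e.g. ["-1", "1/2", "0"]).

["0", "1", "1"]

Write exponents as rows M,T / cols m,γ,t:
  M: [ 1  0  0]
  T: [ 0 -1  1]
Row reduction gives pivot columns m,γ; rank = 2
Repeat: m,γ; free: t
RREF:
  r0: [   1    0    0]
  r1: [   0    1   -1]
Fix exponent of t at 1; solve each RREF row for its pivot's exponent:
  r0: exp(m) + (0)·1 = 0 ⇒ exp(m) = 0
  r1: exp(γ) + (-1)·1 = 0 ⇒ exp(γ) = 1
Π_1 = γ · t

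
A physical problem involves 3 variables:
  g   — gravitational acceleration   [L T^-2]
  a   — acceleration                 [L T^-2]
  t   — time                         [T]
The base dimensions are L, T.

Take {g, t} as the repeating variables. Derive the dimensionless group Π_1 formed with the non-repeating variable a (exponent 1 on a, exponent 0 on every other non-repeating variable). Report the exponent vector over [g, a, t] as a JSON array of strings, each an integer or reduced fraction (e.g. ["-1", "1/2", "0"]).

Dimensional matrix (L×T by g×a×t):
  L: [ 1  1  0]
  T: [-2 -2  1]
RREF → pivots at {g,t} ⇒ r = 2
Pivot set = {g,t}, free = {a}
RREF:
  r0: [   1    1    0]
  r1: [   0    0    1]
Fix exponent of a at 1; solve each RREF row for its pivot's exponent:
  r0: exp(g) + (1)·1 = 0 ⇒ exp(g) = -1
  r1: exp(t) + (0)·1 = 0 ⇒ exp(t) = 0
Π_1 = g^-1 · a

["-1", "1", "0"]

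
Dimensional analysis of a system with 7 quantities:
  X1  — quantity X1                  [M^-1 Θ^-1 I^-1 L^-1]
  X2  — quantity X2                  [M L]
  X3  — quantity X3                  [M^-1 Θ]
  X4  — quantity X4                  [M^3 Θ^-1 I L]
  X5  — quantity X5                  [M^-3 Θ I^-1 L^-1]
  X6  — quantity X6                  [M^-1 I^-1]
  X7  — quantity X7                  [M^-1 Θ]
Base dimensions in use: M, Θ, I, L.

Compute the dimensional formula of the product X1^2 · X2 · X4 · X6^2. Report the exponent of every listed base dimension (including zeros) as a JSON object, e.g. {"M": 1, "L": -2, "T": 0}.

{"M": 0, "Θ": -3, "I": -3, "L": 0}

Dimensional matrix (M×Θ×I×L by X1×X2×X3×X4×X5×X6×X7):
  M: [-1  1 -1  3 -3 -1 -1]
  Θ: [-1  0  1 -1  1  0  1]
  I: [-1  0  0  1 -1 -1  0]
  L: [-1  1  0  1 -1  0  0]
  [M]: (2)·-1+(1)·1+(1)·3+(2)·-1 = 0
  [Θ]: (2)·-1+(1)·0+(1)·-1+(2)·0 = -3
  [I]: (2)·-1+(1)·0+(1)·1+(2)·-1 = -3
  [L]: (2)·-1+(1)·1+(1)·1+(2)·0 = 0
⇒ Θ^-3 I^-3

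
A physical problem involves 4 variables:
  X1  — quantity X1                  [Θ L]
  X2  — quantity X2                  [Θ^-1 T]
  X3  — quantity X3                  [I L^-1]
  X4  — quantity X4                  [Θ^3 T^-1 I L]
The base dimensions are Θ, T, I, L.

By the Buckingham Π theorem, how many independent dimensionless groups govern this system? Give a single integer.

1

Exponent matrix [Θ,T,I,L] × [X1,X2,X3,X4]:
  Θ: [ 1 -1  0  3]
  T: [ 0  1  0 -1]
  I: [ 0  0  1  1]
  L: [ 1  0 -1  1]
Row reduction gives pivot columns X1,X2,X3; rank = 3
4 vars − rank 3 = 1 Π group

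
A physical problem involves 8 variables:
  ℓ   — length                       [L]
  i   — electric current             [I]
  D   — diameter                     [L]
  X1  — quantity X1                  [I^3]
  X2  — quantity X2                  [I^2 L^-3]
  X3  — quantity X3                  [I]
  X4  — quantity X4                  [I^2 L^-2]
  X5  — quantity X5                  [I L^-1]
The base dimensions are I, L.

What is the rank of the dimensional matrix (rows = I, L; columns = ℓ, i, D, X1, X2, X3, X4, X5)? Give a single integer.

2

Write exponents as rows I,L / cols ℓ,i,D,X1,X2,X3,X4,X5:
  I: [ 0  1  0  3  2  1  2  1]
  L: [ 1  0  1  0 -3  0 -2 -1]
Echelon form has 2 nonzero rows (pivots: ℓ,i)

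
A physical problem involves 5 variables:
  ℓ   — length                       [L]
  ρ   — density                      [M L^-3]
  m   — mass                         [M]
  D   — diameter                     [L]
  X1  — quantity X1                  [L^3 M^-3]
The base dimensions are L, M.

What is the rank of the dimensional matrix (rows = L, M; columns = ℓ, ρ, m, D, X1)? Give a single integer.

Exponent matrix [L,M] × [ℓ,ρ,m,D,X1]:
  L: [ 1 -3  0  1  3]
  M: [ 0  1  1  0 -3]
Echelon form has 2 nonzero rows (pivots: ℓ,ρ)

2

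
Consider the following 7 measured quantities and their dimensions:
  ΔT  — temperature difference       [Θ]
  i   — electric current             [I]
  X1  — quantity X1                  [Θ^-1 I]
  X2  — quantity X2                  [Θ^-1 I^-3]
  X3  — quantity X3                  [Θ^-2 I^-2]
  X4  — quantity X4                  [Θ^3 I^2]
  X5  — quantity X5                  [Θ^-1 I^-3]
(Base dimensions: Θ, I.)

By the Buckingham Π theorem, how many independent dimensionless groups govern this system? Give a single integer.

Write exponents as rows Θ,I / cols ΔT,i,X1,X2,X3,X4,X5:
  Θ: [ 1  0 -1 -1 -2  3 -1]
  I: [ 0  1  1 -3 -2  2 -3]
Echelon form has 2 nonzero rows (pivots: ΔT,i)
n=7, r=2 ⇒ 5 dimensionless groups

5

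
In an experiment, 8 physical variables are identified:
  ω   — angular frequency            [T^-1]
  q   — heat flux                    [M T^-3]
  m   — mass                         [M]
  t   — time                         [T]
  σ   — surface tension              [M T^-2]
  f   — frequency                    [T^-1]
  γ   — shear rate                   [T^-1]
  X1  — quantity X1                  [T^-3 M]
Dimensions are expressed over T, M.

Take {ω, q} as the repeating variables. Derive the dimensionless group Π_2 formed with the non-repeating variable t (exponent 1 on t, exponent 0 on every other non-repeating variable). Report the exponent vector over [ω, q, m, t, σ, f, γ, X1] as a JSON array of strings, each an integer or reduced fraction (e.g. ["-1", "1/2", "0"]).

Dimensional matrix (T×M by ω×q×m×t×σ×f×γ×X1):
  T: [-1 -3  0  1 -2 -1 -1 -3]
  M: [ 0  1  1  0  1  0  0  1]
Row reduction gives pivot columns ω,q; rank = 2
Repeat: ω,q; free: m,t,σ,f,γ,X1
RREF:
  r0: [   1    0   -3   -1   -1    1    1    0]
  r1: [   0    1    1    0    1    0    0    1]
Fix exponent of t at 1, m at 0, σ at 0, f at 0, γ at 0, X1 at 0; solve each RREF row for its pivot's exponent:
  r0: exp(ω) + (-1)·1 = 0 ⇒ exp(ω) = 1
  r1: exp(q) + (0)·1 = 0 ⇒ exp(q) = 0
Π_2 = ω · t

["1", "0", "0", "1", "0", "0", "0", "0"]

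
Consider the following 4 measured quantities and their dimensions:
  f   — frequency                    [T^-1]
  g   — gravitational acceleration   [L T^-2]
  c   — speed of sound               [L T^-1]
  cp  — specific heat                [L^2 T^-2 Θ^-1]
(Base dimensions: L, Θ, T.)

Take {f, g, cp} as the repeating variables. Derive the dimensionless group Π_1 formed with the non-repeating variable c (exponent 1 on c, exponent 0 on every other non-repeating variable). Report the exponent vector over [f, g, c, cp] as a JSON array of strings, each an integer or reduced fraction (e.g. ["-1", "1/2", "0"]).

Exponent matrix [L,Θ,T] × [f,g,c,cp]:
  L: [ 0  1  1  2]
  Θ: [ 0  0  0 -1]
  T: [-1 -2 -1 -2]
Row reduction gives pivot columns f,g,cp; rank = 3
Pivot set = {f,g,cp}, free = {c}
RREF:
  r0: [   1    0   -1    0]
  r1: [   0    1    1    0]
  r2: [   0    0    0    1]
Fix exponent of c at 1; solve each RREF row for its pivot's exponent:
  r0: exp(f) + (-1)·1 = 0 ⇒ exp(f) = 1
  r1: exp(g) + (1)·1 = 0 ⇒ exp(g) = -1
  r2: exp(cp) + (0)·1 = 0 ⇒ exp(cp) = 0
Π_1 = f · g^-1 · c

["1", "-1", "1", "0"]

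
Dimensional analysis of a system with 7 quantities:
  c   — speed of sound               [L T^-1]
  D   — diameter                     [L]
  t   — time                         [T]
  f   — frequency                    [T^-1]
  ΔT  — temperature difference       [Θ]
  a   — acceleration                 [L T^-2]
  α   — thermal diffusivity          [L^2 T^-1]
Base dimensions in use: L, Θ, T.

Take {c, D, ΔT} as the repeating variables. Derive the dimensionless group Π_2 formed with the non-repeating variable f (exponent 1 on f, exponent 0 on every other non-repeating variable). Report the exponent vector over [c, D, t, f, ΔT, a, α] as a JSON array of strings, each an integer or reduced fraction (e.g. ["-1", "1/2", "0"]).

Write exponents as rows L,Θ,T / cols c,D,t,f,ΔT,a,α:
  L: [ 1  1  0  0  0  1  2]
  Θ: [ 0  0  0  0  1  0  0]
  T: [-1  0  1 -1  0 -2 -1]
Echelon form has 3 nonzero rows (pivots: c,D,ΔT)
Repeat: c,D,ΔT; free: t,f,a,α
RREF:
  r0: [   1    0   -1    1    0    2    1]
  r1: [   0    1    1   -1    0   -1    1]
  r2: [   0    0    0    0    1    0    0]
Fix exponent of f at 1, t at 0, a at 0, α at 0; solve each RREF row for its pivot's exponent:
  r0: exp(c) + (1)·1 = 0 ⇒ exp(c) = -1
  r1: exp(D) + (-1)·1 = 0 ⇒ exp(D) = 1
  r2: exp(ΔT) + (0)·1 = 0 ⇒ exp(ΔT) = 0
Π_2 = c^-1 · D · f

["-1", "1", "0", "1", "0", "0", "0"]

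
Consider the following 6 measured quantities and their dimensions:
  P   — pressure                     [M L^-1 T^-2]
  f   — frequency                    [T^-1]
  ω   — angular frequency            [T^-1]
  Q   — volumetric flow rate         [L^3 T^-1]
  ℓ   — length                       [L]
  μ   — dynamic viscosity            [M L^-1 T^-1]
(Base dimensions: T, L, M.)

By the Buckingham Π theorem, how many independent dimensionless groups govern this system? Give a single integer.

Dimensional matrix (T×L×M by P×f×ω×Q×ℓ×μ):
  T: [-2 -1 -1 -1  0 -1]
  L: [-1  0  0  3  1 -1]
  M: [ 1  0  0  0  0  1]
Row reduction gives pivot columns P,f,Q; rank = 3
n=6, r=3 ⇒ 3 dimensionless groups

3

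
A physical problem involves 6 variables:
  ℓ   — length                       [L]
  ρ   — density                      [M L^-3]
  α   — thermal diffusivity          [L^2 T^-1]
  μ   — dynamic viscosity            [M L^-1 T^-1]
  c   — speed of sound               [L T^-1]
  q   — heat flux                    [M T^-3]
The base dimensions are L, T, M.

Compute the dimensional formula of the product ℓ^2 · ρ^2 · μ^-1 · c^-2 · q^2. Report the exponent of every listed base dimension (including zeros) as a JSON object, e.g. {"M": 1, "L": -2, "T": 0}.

Exponent matrix [L,T,M] × [ℓ,ρ,α,μ,c,q]:
  L: [ 1 -3  2 -1  1  0]
  T: [ 0  0 -1 -1 -1 -3]
  M: [ 0  1  0  1  0  1]
  [L]: (2)·1+(2)·-3+(-1)·-1+(-2)·1+(2)·0 = -5
  [T]: (2)·0+(2)·0+(-1)·-1+(-2)·-1+(2)·-3 = -3
  [M]: (2)·0+(2)·1+(-1)·1+(-2)·0+(2)·1 = 3
⇒ L^-5 T^-3 M^3

{"L": -5, "T": -3, "M": 3}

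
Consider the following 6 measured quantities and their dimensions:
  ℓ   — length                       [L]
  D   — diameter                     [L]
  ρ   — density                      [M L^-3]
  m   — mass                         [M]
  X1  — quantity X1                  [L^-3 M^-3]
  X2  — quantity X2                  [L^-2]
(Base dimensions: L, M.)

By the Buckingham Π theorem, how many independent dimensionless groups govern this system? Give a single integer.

Write exponents as rows L,M / cols ℓ,D,ρ,m,X1,X2:
  L: [ 1  1 -3  0 -3 -2]
  M: [ 0  0  1  1 -3  0]
Row reduction gives pivot columns ℓ,ρ; rank = 2
n=6, r=2 ⇒ 4 dimensionless groups

4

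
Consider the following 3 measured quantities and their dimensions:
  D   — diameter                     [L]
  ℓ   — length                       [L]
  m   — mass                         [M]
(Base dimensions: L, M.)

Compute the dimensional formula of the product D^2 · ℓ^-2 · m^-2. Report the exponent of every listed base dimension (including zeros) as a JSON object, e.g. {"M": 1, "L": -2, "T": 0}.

{"L": 0, "M": -2}

Write exponents as rows L,M / cols D,ℓ,m:
  L: [ 1  1  0]
  M: [ 0  0  1]
  [L]: (2)·1+(-2)·1+(-2)·0 = 0
  [M]: (2)·0+(-2)·0+(-2)·1 = -2
⇒ M^-2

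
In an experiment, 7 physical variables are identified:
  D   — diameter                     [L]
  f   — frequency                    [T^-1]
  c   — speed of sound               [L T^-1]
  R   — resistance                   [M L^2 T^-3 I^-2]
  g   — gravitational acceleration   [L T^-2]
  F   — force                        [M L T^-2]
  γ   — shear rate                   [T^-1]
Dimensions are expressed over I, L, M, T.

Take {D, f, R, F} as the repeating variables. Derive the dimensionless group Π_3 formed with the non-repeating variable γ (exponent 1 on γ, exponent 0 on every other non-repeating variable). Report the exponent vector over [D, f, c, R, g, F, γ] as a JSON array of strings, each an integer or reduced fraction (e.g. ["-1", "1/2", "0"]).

Write exponents as rows I,L,M,T / cols D,f,c,R,g,F,γ:
  I: [ 0  0  0 -2  0  0  0]
  L: [ 1  0  1  2  1  1  0]
  M: [ 0  0  0  1  0  1  0]
  T: [ 0 -1 -1 -3 -2 -2 -1]
Row reduction gives pivot columns D,f,R,F; rank = 4
Pivot set = {D,f,R,F}, free = {c,g,γ}
RREF:
  r0: [   1    0    1    0    1    0    0]
  r1: [   0    1    1    0    2    0    1]
  r2: [   0    0    0    1    0    0    0]
  r3: [   0    0    0    0    0    1    0]
Fix exponent of γ at 1, c at 0, g at 0; solve each RREF row for its pivot's exponent:
  r0: exp(D) + (0)·1 = 0 ⇒ exp(D) = 0
  r1: exp(f) + (1)·1 = 0 ⇒ exp(f) = -1
  r2: exp(R) + (0)·1 = 0 ⇒ exp(R) = 0
  r3: exp(F) + (0)·1 = 0 ⇒ exp(F) = 0
Π_3 = f^-1 · γ

["0", "-1", "0", "0", "0", "0", "1"]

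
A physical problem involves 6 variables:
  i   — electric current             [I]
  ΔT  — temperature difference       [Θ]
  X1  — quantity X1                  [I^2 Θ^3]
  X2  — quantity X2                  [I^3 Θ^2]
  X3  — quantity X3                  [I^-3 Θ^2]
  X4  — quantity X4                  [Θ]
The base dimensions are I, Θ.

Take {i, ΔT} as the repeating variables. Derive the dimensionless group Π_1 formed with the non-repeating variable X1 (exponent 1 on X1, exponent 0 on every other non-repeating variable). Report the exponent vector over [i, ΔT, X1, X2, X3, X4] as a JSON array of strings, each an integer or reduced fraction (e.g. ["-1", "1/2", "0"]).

["-2", "-3", "1", "0", "0", "0"]

Write exponents as rows I,Θ / cols i,ΔT,X1,X2,X3,X4:
  I: [ 1  0  2  3 -3  0]
  Θ: [ 0  1  3  2  2  1]
Echelon form has 2 nonzero rows (pivots: i,ΔT)
Repeat: i,ΔT; free: X1,X2,X3,X4
RREF:
  r0: [   1    0    2    3   -3    0]
  r1: [   0    1    3    2    2    1]
Fix exponent of X1 at 1, X2 at 0, X3 at 0, X4 at 0; solve each RREF row for its pivot's exponent:
  r0: exp(i) + (2)·1 = 0 ⇒ exp(i) = -2
  r1: exp(ΔT) + (3)·1 = 0 ⇒ exp(ΔT) = -3
Π_1 = i^-2 · ΔT^-3 · X1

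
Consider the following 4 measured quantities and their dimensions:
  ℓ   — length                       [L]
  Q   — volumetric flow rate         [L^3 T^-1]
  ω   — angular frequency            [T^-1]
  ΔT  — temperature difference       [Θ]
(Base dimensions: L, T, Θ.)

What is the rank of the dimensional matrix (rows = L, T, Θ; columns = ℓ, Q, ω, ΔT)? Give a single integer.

3

Write exponents as rows L,T,Θ / cols ℓ,Q,ω,ΔT:
  L: [ 1  3  0  0]
  T: [ 0 -1 -1  0]
  Θ: [ 0  0  0  1]
Row reduction gives pivot columns ℓ,Q,ΔT; rank = 3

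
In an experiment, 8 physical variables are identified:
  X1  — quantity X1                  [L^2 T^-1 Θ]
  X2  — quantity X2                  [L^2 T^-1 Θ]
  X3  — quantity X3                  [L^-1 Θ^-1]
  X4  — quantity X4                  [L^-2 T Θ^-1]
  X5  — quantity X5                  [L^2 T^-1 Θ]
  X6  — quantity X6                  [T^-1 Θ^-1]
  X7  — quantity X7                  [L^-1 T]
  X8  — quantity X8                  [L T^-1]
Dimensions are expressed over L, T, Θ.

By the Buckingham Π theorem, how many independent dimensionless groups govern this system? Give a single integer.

Exponent matrix [L,T,Θ] × [X1,X2,X3,X4,X5,X6,X7,X8]:
  L: [ 2  2 -1 -2  2  0 -1  1]
  T: [-1 -1  0  1 -1 -1  1 -1]
  Θ: [ 1  1 -1 -1  1 -1  0  0]
Echelon form has 2 nonzero rows (pivots: X1,X3)
Π count = n − r = 8 − 2 = 6

6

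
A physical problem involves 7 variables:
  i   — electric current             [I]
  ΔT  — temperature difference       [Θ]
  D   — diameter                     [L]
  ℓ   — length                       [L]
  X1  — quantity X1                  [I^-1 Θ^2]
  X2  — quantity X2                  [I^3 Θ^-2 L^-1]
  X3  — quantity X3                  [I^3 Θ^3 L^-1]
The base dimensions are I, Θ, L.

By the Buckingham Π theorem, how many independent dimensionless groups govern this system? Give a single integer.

Exponent matrix [I,Θ,L] × [i,ΔT,D,ℓ,X1,X2,X3]:
  I: [ 1  0  0  0 -1  3  3]
  Θ: [ 0  1  0  0  2 -2  3]
  L: [ 0  0  1  1  0 -1 -1]
RREF → pivots at {i,ΔT,D} ⇒ r = 3
Π count = n − r = 7 − 3 = 4

4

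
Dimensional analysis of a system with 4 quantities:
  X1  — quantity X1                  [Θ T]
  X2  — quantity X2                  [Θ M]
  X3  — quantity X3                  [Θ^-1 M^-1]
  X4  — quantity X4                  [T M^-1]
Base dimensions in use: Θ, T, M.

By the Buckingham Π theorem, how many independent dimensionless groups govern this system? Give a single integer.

Exponent matrix [Θ,T,M] × [X1,X2,X3,X4]:
  Θ: [ 1  1 -1  0]
  T: [ 1  0  0  1]
  M: [ 0  1 -1 -1]
RREF → pivots at {X1,X2} ⇒ r = 2
Π count = n − r = 4 − 2 = 2

2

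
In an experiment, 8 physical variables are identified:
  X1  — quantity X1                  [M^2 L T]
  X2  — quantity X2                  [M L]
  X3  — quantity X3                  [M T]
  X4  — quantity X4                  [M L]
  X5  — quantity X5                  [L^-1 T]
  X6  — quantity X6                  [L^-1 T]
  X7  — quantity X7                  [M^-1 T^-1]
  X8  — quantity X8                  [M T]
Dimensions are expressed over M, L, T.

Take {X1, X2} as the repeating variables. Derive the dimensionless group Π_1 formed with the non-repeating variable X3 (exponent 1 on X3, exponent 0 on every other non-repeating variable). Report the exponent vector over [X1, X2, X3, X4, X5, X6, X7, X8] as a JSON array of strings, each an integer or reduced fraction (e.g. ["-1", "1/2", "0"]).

Exponent matrix [M,L,T] × [X1,X2,X3,X4,X5,X6,X7,X8]:
  M: [ 2  1  1  1  0  0 -1  1]
  L: [ 1  1  0  1 -1 -1  0  0]
  T: [ 1  0  1  0  1  1 -1  1]
Echelon form has 2 nonzero rows (pivots: X1,X2)
Repeat: X1,X2; free: X3,X4,X5,X6,X7,X8
RREF:
  r0: [   1    0    1    0    1    1   -1    1]
  r1: [   0    1   -1    1   -2   -2    1   -1]
  r2: [   0    0    0    0    0    0    0    0]
Fix exponent of X3 at 1, X4 at 0, X5 at 0, X6 at 0, X7 at 0, X8 at 0; solve each RREF row for its pivot's exponent:
  r0: exp(X1) + (1)·1 = 0 ⇒ exp(X1) = -1
  r1: exp(X2) + (-1)·1 = 0 ⇒ exp(X2) = 1
Π_1 = X1^-1 · X2 · X3

["-1", "1", "1", "0", "0", "0", "0", "0"]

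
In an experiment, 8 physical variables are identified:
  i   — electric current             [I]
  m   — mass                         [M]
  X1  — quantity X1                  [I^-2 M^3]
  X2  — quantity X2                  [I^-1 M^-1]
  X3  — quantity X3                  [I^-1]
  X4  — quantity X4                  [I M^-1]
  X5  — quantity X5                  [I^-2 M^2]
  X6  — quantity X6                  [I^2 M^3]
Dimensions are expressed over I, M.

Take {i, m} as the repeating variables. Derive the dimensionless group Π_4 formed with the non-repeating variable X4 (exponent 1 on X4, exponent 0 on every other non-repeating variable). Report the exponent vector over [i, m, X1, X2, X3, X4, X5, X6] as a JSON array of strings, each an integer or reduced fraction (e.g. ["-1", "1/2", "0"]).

["-1", "1", "0", "0", "0", "1", "0", "0"]

Exponent matrix [I,M] × [i,m,X1,X2,X3,X4,X5,X6]:
  I: [ 1  0 -2 -1 -1  1 -2  2]
  M: [ 0  1  3 -1  0 -1  2  3]
Echelon form has 2 nonzero rows (pivots: i,m)
Repeat: i,m; free: X1,X2,X3,X4,X5,X6
RREF:
  r0: [   1    0   -2   -1   -1    1   -2    2]
  r1: [   0    1    3   -1    0   -1    2    3]
Fix exponent of X4 at 1, X1 at 0, X2 at 0, X3 at 0, X5 at 0, X6 at 0; solve each RREF row for its pivot's exponent:
  r0: exp(i) + (1)·1 = 0 ⇒ exp(i) = -1
  r1: exp(m) + (-1)·1 = 0 ⇒ exp(m) = 1
Π_4 = i^-1 · m · X4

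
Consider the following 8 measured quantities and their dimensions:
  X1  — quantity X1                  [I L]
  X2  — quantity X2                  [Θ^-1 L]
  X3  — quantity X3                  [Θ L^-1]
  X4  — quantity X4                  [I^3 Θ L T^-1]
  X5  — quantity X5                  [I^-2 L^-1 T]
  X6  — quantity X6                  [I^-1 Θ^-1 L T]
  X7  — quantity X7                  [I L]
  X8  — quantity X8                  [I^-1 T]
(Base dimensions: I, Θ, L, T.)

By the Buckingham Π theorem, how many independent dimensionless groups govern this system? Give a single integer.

Exponent matrix [I,Θ,L,T] × [X1,X2,X3,X4,X5,X6,X7,X8]:
  I: [ 1  0  0  3 -2 -1  1 -1]
  Θ: [ 0 -1  1  1  0 -1  0  0]
  L: [ 1  1 -1  1 -1  1  1  0]
  T: [ 0  0  0 -1  1  1  0  1]
RREF → pivots at {X1,X2,X4} ⇒ r = 3
Π count = n − r = 8 − 3 = 5

5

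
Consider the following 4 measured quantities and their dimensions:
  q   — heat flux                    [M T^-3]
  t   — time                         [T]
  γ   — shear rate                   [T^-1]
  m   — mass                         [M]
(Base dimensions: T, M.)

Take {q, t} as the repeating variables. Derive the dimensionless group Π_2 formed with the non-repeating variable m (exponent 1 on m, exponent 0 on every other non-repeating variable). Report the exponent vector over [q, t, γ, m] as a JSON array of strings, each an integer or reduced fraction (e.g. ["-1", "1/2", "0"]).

Exponent matrix [T,M] × [q,t,γ,m]:
  T: [-3  1 -1  0]
  M: [ 1  0  0  1]
Row reduction gives pivot columns q,t; rank = 2
Pivot set = {q,t}, free = {γ,m}
RREF:
  r0: [   1    0    0    1]
  r1: [   0    1   -1    3]
Fix exponent of m at 1, γ at 0; solve each RREF row for its pivot's exponent:
  r0: exp(q) + (1)·1 = 0 ⇒ exp(q) = -1
  r1: exp(t) + (3)·1 = 0 ⇒ exp(t) = -3
Π_2 = q^-1 · t^-3 · m

["-1", "-3", "0", "1"]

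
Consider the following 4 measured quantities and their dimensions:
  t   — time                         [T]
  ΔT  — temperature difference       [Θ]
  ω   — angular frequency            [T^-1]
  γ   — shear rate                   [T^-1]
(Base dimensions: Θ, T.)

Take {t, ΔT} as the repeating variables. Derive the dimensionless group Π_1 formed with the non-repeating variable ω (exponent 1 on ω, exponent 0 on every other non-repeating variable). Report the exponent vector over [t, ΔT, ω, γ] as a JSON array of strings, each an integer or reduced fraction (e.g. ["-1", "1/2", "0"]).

["1", "0", "1", "0"]

Write exponents as rows Θ,T / cols t,ΔT,ω,γ:
  Θ: [ 0  1  0  0]
  T: [ 1  0 -1 -1]
Row reduction gives pivot columns t,ΔT; rank = 2
Pivot set = {t,ΔT}, free = {ω,γ}
RREF:
  r0: [   1    0   -1   -1]
  r1: [   0    1    0    0]
Fix exponent of ω at 1, γ at 0; solve each RREF row for its pivot's exponent:
  r0: exp(t) + (-1)·1 = 0 ⇒ exp(t) = 1
  r1: exp(ΔT) + (0)·1 = 0 ⇒ exp(ΔT) = 0
Π_1 = t · ω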